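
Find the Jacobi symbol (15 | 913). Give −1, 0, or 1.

Reciprocity: 15 ≡ 3 and 913 ≡ 1 (mod 4), so (15/913) = +(913/15).
Reduce top mod 15: now compute (13/15).
Reciprocity: 13 ≡ 1 and 15 ≡ 3 (mod 4), so (13/15) = +(15/13).
Reduce top mod 13: now compute (2/13).
Pull out 2: since 13 ≡ 5 (mod 8), (2/13) = -1.
Reached (1/13) = 1. Collecting the sign flips along the way, the symbol is -1.

-1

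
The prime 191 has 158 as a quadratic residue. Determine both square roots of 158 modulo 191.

85, 106

Since 191 ≡ 3 (mod 4), a square root of 158 is 158^((191+1)/4) = 158^48 mod 191.
Repeated squaring: 158^2≡134, 158^4≡2, 158^8≡4, 158^16≡16, 158^32≡65 (mod 191).
158^48 = 158^(32+16) ≡ 85 (mod 191).
Check: 85² = 7225 ≡ 158 (mod 191). The two roots are 85 and 106.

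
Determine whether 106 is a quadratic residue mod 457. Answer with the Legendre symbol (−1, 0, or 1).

Euler's criterion: (106/457) ≡ 106^228 (mod 457).
106^2 ≡ 268 (mod 457)
106^4 ≡ 75 (mod 457)
106^8 ≡ 141 (mod 457)
106^16 ≡ 230 (mod 457)
106^32 ≡ 345 (mod 457)
106^64 ≡ 205 (mod 457)
106^128 ≡ 438 (mod 457)
106^228 = 106^(128+64+32+4) ≡ 456 (mod 457).
Result is 456 ≡ −1, so (106/457) = −1.

-1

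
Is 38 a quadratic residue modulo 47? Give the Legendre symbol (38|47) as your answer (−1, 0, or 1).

-1

Pull out 2: since 47 ≡ 7 (mod 8), (2/47) = +1.
Reciprocity: 19 ≡ 3 and 47 ≡ 3 (mod 4), so (19/47) = −(47/19).
Reduce top mod 19: now compute (9/19).
Reciprocity: 9 ≡ 1 and 19 ≡ 3 (mod 4), so (9/19) = +(19/9).
Reduce top mod 9: now compute (1/9).
Reached (1/9) = 1. Collecting the sign flips along the way, the symbol is -1.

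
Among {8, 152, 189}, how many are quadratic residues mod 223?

2

(8/223) = +1 → QR.
(152/223) = +1 → QR.
(189/223) = -1 → non-residue.
Total quadratic residues among the 3: 2.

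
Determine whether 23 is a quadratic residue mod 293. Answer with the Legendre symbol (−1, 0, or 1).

-1

Euler's criterion: (23/293) ≡ 23^146 (mod 293).
23^2 ≡ 236 (mod 293)
23^4 ≡ 26 (mod 293)
23^8 ≡ 90 (mod 293)
23^16 ≡ 189 (mod 293)
23^32 ≡ 268 (mod 293)
23^64 ≡ 39 (mod 293)
23^128 ≡ 56 (mod 293)
23^146 = 23^(128+16+2) ≡ 292 (mod 293).
Result is 292 ≡ −1, so (23/293) = −1.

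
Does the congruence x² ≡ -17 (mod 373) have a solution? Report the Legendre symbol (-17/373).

First reduce: -17 ≡ 356 (mod 373).
Pull out 2^2: since 373 ≡ 5 (mod 8), (2/373) = -1, so (2/373)^2 = +1.
Reciprocity: 89 ≡ 1 and 373 ≡ 1 (mod 4), so (89/373) = +(373/89).
Reduce top mod 89: now compute (17/89).
Reciprocity: 17 ≡ 1 and 89 ≡ 1 (mod 4), so (17/89) = +(89/17).
Reduce top mod 17: now compute (4/17).
Pull out 2^2: since 17 ≡ 1 (mod 8), (2/17) = +1, so (2/17)^2 = +1.
Reached (1/17) = 1. Collecting the sign flips along the way, the symbol is +1.

1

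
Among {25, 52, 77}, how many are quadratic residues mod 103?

(25/103) = +1 → QR.
(52/103) = +1 → QR.
(77/103) = -1 → non-residue.
Total quadratic residues among the 3: 2.

2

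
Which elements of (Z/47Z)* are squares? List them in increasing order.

Square k = 1,…,23 (k and 47−k give the same square):
1²=1, 2²=4, 3²=9, 4²=16, 5²=25, 6²=36, 7²≡2, 8²≡17, 9²≡34, 10²≡6, 11²≡27, 12²≡3, 13²≡28, 14²≡8, 15²≡37, 16²≡21, 17²≡7, 18²≡42, 19²≡32, 20²≡24, 21²≡18, 22²≡14, 23²≡12 (mod 47).
So the quadratic residues mod 47 are {1, 2, 3, 4, 6, 7, 8, 9, 12, 14, 16, 17, 18, 21, 24, 25, 27, 28, 32, 34, 36, 37, 42}.

1 2 3 4 6 7 8 9 12 14 16 17 18 21 24 25 27 28 32 34 36 37 42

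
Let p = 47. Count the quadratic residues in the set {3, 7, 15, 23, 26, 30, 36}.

(3/47) = +1 → QR.
(7/47) = +1 → QR.
(15/47) = -1 → non-residue.
(23/47) = -1 → non-residue.
(26/47) = -1 → non-residue.
(30/47) = -1 → non-residue.
(36/47) = +1 → QR.
Total quadratic residues among the 7: 3.

3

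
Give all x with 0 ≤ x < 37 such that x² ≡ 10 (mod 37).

37 ≡ 1 (mod 4), so we find a root by search.
Trying successive values, 11² = 121 ≡ 10 (mod 37). The other root is 37 − 11 = 26.

11, 26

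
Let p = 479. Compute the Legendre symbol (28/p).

Pull out 2^2: since 479 ≡ 7 (mod 8), (2/479) = +1, so (2/479)^2 = +1.
Reciprocity: 7 ≡ 3 and 479 ≡ 3 (mod 4), so (7/479) = −(479/7).
Reduce top mod 7: now compute (3/7).
Reciprocity: 3 ≡ 3 and 7 ≡ 3 (mod 4), so (3/7) = −(7/3).
Reduce top mod 3: now compute (1/3).
Reached (1/3) = 1. Collecting the sign flips along the way, the symbol is +1.

1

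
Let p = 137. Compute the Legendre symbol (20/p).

-1

Euler's criterion: (20/137) ≡ 20^68 (mod 137).
20^2 ≡ 126 (mod 137)
20^4 ≡ 121 (mod 137)
20^8 ≡ 119 (mod 137)
20^16 ≡ 50 (mod 137)
20^32 ≡ 34 (mod 137)
20^64 ≡ 60 (mod 137)
20^68 = 20^(64+4) ≡ 136 (mod 137).
Result is 136 ≡ −1, so (20/137) = −1.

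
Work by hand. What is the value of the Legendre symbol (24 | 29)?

1

Euler's criterion: (24/29) ≡ 24^14 (mod 29).
24^2 ≡ 25 (mod 29)
24^4 ≡ 16 (mod 29)
24^8 ≡ 24 (mod 29)
24^14 = 24^(8+4+2) ≡ 1 (mod 29).
Result is 1, so (24/29) = 1.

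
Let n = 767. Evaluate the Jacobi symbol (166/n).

1

Pull out 2: since 767 ≡ 7 (mod 8), (2/767) = +1.
Reciprocity: 83 ≡ 3 and 767 ≡ 3 (mod 4), so (83/767) = −(767/83).
Reduce top mod 83: now compute (20/83).
Pull out 2^2: since 83 ≡ 3 (mod 8), (2/83) = -1, so (2/83)^2 = +1.
Reciprocity: 5 ≡ 1 and 83 ≡ 3 (mod 4), so (5/83) = +(83/5).
Reduce top mod 5: now compute (3/5).
Reciprocity: 3 ≡ 3 and 5 ≡ 1 (mod 4), so (3/5) = +(5/3).
Reduce top mod 3: now compute (2/3).
Pull out 2: since 3 ≡ 3 (mod 8), (2/3) = -1.
Reached (1/3) = 1. Collecting the sign flips along the way, the symbol is +1.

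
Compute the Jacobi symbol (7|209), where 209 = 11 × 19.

-1

Reciprocity: 7 ≡ 3 and 209 ≡ 1 (mod 4), so (7/209) = +(209/7).
Reduce top mod 7: now compute (6/7).
Pull out 2: since 7 ≡ 7 (mod 8), (2/7) = +1.
Reciprocity: 3 ≡ 3 and 7 ≡ 3 (mod 4), so (3/7) = −(7/3).
Reduce top mod 3: now compute (1/3).
Reached (1/3) = 1. Collecting the sign flips along the way, the symbol is -1.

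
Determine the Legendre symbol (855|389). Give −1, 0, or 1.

1

First reduce: 855 ≡ 77 (mod 389).
Reciprocity: 77 ≡ 1 and 389 ≡ 1 (mod 4), so (77/389) = +(389/77).
Reduce top mod 77: now compute (4/77).
Pull out 2^2: since 77 ≡ 5 (mod 8), (2/77) = -1, so (2/77)^2 = +1.
Reached (1/77) = 1. Collecting the sign flips along the way, the symbol is +1.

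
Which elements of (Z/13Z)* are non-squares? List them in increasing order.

Square k = 1,…,6 (k and 13−k give the same square):
1²=1, 2²=4, 3²=9, 4²≡3, 5²≡12, 6²≡10 (mod 13).
The residues are {1, 3, 4, 9, 10, 12}; the non-residues are the remaining 6 nonzero classes.

2, 5, 6, 7, 8, 11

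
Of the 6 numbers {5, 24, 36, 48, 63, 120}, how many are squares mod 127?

(5/127) = -1 → non-residue.
(24/127) = -1 → non-residue.
(36/127) = +1 → QR.
(48/127) = -1 → non-residue.
(63/127) = -1 → non-residue.
(120/127) = +1 → QR.
Total quadratic residues among the 6: 2.

2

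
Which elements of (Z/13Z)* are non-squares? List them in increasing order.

Square k = 1,…,6 (k and 13−k give the same square):
1²=1, 2²=4, 3²=9, 4²≡3, 5²≡12, 6²≡10 (mod 13).
The residues are {1, 3, 4, 9, 10, 12}; the non-residues are the remaining 6 nonzero classes.

2,5,6,7,8,11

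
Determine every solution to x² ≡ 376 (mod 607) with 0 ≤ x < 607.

252, 355

Since 607 ≡ 3 (mod 4), a square root of 376 is 376^((607+1)/4) = 376^152 mod 607.
Repeated squaring: 376^2≡552, 376^4≡597, 376^8≡100, 376^16≡288, 376^32≡392, 376^64≡93, 376^128≡151 (mod 607).
376^152 = 376^(128+16+8) ≡ 252 (mod 607).
Check: 252² = 63504 ≡ 376 (mod 607). The two roots are 252 and 355.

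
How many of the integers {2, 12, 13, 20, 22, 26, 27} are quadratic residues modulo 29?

(2/29) = -1 → non-residue.
(12/29) = -1 → non-residue.
(13/29) = +1 → QR.
(20/29) = +1 → QR.
(22/29) = +1 → QR.
(26/29) = -1 → non-residue.
(27/29) = -1 → non-residue.
Total quadratic residues among the 7: 3.

3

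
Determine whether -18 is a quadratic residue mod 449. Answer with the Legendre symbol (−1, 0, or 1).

1

First reduce: -18 ≡ 431 (mod 449).
Reciprocity: 431 ≡ 3 and 449 ≡ 1 (mod 4), so (431/449) = +(449/431).
Reduce top mod 431: now compute (18/431).
Pull out 2: since 431 ≡ 7 (mod 8), (2/431) = +1.
Reciprocity: 9 ≡ 1 and 431 ≡ 3 (mod 4), so (9/431) = +(431/9).
Reduce top mod 9: now compute (8/9).
Pull out 2^3: since 9 ≡ 1 (mod 8), (2/9) = +1, so (2/9)^3 = +1.
Reached (1/9) = 1. Collecting the sign flips along the way, the symbol is +1.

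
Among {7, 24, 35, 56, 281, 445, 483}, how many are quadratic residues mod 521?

0

(7/521) = -1 → non-residue.
(24/521) = -1 → non-residue.
(35/521) = -1 → non-residue.
(56/521) = -1 → non-residue.
(281/521) = -1 → non-residue.
(445/521) = -1 → non-residue.
(483/521) = -1 → non-residue.
Total quadratic residues among the 7: 0.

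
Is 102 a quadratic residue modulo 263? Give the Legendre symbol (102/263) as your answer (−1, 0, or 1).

Euler's criterion: (102/263) ≡ 102^131 (mod 263).
102^2 ≡ 147 (mod 263)
102^4 ≡ 43 (mod 263)
102^8 ≡ 8 (mod 263)
102^16 ≡ 64 (mod 263)
102^32 ≡ 151 (mod 263)
102^64 ≡ 183 (mod 263)
102^128 ≡ 88 (mod 263)
102^131 = 102^(128+2+1) ≡ 1 (mod 263).
Result is 1, so (102/263) = 1.

1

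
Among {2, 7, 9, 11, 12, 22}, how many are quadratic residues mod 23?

3

(2/23) = +1 → QR.
(7/23) = -1 → non-residue.
(9/23) = +1 → QR.
(11/23) = -1 → non-residue.
(12/23) = +1 → QR.
(22/23) = -1 → non-residue.
Total quadratic residues among the 6: 3.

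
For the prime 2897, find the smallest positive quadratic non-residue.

(2/2897) = +1, so 2 is a residue.
(3/2897) = −1, so 3 is the smallest positive non-residue mod 2897.

3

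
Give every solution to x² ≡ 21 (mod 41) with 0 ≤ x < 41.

12, 29

41 ≡ 1 (mod 4), so we find a root by search.
Trying successive values, 12² = 144 ≡ 21 (mod 41). The other root is 41 − 12 = 29.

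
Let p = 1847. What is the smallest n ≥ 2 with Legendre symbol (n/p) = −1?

5

(2/1847) = +1, so 2 is a residue.
(3/1847) = +1, so 3 is a residue.
(4/1847) = +1, so 4 is a residue.
(5/1847) = −1, so 5 is the smallest positive non-residue mod 1847.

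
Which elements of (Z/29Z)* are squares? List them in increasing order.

Square k = 1,…,14 (k and 29−k give the same square):
1²=1, 2²=4, 3²=9, 4²=16, 5²=25, 6²≡7, 7²≡20, 8²≡6, 9²≡23, 10²≡13, 11²≡5, 12²≡28, 13²≡24, 14²≡22 (mod 29).
So the quadratic residues mod 29 are {1, 4, 5, 6, 7, 9, 13, 16, 20, 22, 23, 24, 25, 28}.

1,4,5,6,7,9,13,16,20,22,23,24,25,28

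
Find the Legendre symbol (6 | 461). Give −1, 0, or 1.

Pull out 2: since 461 ≡ 5 (mod 8), (2/461) = -1.
Reciprocity: 3 ≡ 3 and 461 ≡ 1 (mod 4), so (3/461) = +(461/3).
Reduce top mod 3: now compute (2/3).
Pull out 2: since 3 ≡ 3 (mod 8), (2/3) = -1.
Reached (1/3) = 1. Collecting the sign flips along the way, the symbol is +1.

1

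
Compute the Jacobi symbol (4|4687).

1

Pull out 2^2: since 4687 ≡ 7 (mod 8), (2/4687) = +1, so (2/4687)^2 = +1.
Reached (1/4687) = 1. Collecting the sign flips along the way, the symbol is +1.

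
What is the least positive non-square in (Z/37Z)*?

(2/37) = −1, so 2 is the smallest positive non-residue mod 37.

2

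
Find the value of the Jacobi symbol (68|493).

0

Pull out 2^2: since 493 ≡ 5 (mod 8), (2/493) = -1, so (2/493)^2 = +1.
Reciprocity: 17 ≡ 1 and 493 ≡ 1 (mod 4), so (17/493) = +(493/17).
Reduce top mod 17: now compute (0/17).
Top reduces to 0: gcd > 1, so the symbol is 0.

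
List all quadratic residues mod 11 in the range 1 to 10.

Square k = 1,…,5 (k and 11−k give the same square):
1²=1, 2²=4, 3²=9, 4²≡5, 5²≡3 (mod 11).
So the quadratic residues mod 11 are {1, 3, 4, 5, 9}.

1,3,4,5,9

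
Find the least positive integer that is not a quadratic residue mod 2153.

3

(2/2153) = +1, so 2 is a residue.
(3/2153) = −1, so 3 is the smallest positive non-residue mod 2153.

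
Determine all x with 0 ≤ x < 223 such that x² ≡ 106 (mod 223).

Since 223 ≡ 3 (mod 4), a square root of 106 is 106^((223+1)/4) = 106^56 mod 223.
Repeated squaring: 106^2≡86, 106^4≡37, 106^8≡31, 106^16≡69, 106^32≡78 (mod 223).
106^56 = 106^(32+16+8) ≡ 38 (mod 223).
Check: 38² = 1444 ≡ 106 (mod 223). The two roots are 38 and 185.

38, 185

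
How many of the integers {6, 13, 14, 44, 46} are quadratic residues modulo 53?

(6/53) = +1 → QR.
(13/53) = +1 → QR.
(14/53) = -1 → non-residue.
(44/53) = +1 → QR.
(46/53) = +1 → QR.
Total quadratic residues among the 5: 4.

4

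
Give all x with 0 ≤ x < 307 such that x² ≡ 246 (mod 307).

Since 307 ≡ 3 (mod 4), a square root of 246 is 246^((307+1)/4) = 246^77 mod 307.
Repeated squaring: 246^2≡37, 246^4≡141, 246^8≡233, 246^16≡257, 246^32≡44, 246^64≡94 (mod 307).
246^77 = 246^(64+8+4+1) ≡ 89 (mod 307).
Check: 89² = 7921 ≡ 246 (mod 307). The two roots are 89 and 218.

89, 218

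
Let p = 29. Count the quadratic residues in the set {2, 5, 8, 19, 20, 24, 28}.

(2/29) = -1 → non-residue.
(5/29) = +1 → QR.
(8/29) = -1 → non-residue.
(19/29) = -1 → non-residue.
(20/29) = +1 → QR.
(24/29) = +1 → QR.
(28/29) = +1 → QR.
Total quadratic residues among the 7: 4.

4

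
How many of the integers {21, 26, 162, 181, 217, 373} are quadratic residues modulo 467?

(21/467) = +1 → QR.
(26/467) = -1 → non-residue.
(162/467) = -1 → non-residue.
(181/467) = -1 → non-residue.
(217/467) = -1 → non-residue.
(373/467) = +1 → QR.
Total quadratic residues among the 6: 2.

2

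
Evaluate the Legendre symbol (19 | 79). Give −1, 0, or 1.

Euler's criterion: (19/79) ≡ 19^39 (mod 79).
19^2 ≡ 45 (mod 79)
19^4 ≡ 50 (mod 79)
19^8 ≡ 51 (mod 79)
19^16 ≡ 73 (mod 79)
19^32 ≡ 36 (mod 79)
19^39 = 19^(32+4+2+1) ≡ 1 (mod 79).
Result is 1, so (19/79) = 1.

1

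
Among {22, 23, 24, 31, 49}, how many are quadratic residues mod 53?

(22/53) = -1 → non-residue.
(23/53) = -1 → non-residue.
(24/53) = +1 → QR.
(31/53) = -1 → non-residue.
(49/53) = +1 → QR.
Total quadratic residues among the 5: 2.

2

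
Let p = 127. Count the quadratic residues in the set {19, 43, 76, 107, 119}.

3

(19/127) = +1 → QR.
(43/127) = -1 → non-residue.
(76/127) = +1 → QR.
(107/127) = +1 → QR.
(119/127) = -1 → non-residue.
Total quadratic residues among the 5: 3.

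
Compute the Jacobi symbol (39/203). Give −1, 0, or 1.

-1

Reciprocity: 39 ≡ 3 and 203 ≡ 3 (mod 4), so (39/203) = −(203/39).
Reduce top mod 39: now compute (8/39).
Pull out 2^3: since 39 ≡ 7 (mod 8), (2/39) = +1, so (2/39)^3 = +1.
Reached (1/39) = 1. Collecting the sign flips along the way, the symbol is -1.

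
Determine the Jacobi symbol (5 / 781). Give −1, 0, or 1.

Reciprocity: 5 ≡ 1 and 781 ≡ 1 (mod 4), so (5/781) = +(781/5).
Reduce top mod 5: now compute (1/5).
Reached (1/5) = 1. Collecting the sign flips along the way, the symbol is +1.

1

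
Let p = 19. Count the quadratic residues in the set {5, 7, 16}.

3

(5/19) = +1 → QR.
(7/19) = +1 → QR.
(16/19) = +1 → QR.
Total quadratic residues among the 3: 3.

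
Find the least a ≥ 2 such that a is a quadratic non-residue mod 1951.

(2/1951) = +1, so 2 is a residue.
(3/1951) = −1, so 3 is the smallest positive non-residue mod 1951.

3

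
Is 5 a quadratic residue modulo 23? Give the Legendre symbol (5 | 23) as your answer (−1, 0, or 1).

Euler's criterion: (5/23) ≡ 5^11 (mod 23).
5^2 ≡ 2 (mod 23)
5^4 ≡ 4 (mod 23)
5^8 ≡ 16 (mod 23)
5^11 = 5^(8+2+1) ≡ 22 (mod 23).
Result is 22 ≡ −1, so (5/23) = −1.

-1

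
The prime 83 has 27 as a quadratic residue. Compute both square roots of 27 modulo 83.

Since 83 ≡ 3 (mod 4), a square root of 27 is 27^((83+1)/4) = 27^21 mod 83.
Repeated squaring: 27^2≡65, 27^4≡75, 27^8≡64, 27^16≡29 (mod 83).
27^21 = 27^(16+4+1) ≡ 44 (mod 83).
Check: 44² = 1936 ≡ 27 (mod 83). The two roots are 39 and 44.

39, 44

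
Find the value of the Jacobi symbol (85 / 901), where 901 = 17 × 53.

0

Reciprocity: 85 ≡ 1 and 901 ≡ 1 (mod 4), so (85/901) = +(901/85).
Reduce top mod 85: now compute (51/85).
Reciprocity: 51 ≡ 3 and 85 ≡ 1 (mod 4), so (51/85) = +(85/51).
Reduce top mod 51: now compute (34/51).
Pull out 2: since 51 ≡ 3 (mod 8), (2/51) = -1.
Reciprocity: 17 ≡ 1 and 51 ≡ 3 (mod 4), so (17/51) = +(51/17).
Reduce top mod 17: now compute (0/17).
Top reduces to 0: gcd > 1, so the symbol is 0.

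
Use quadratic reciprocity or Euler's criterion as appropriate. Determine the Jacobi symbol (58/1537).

0

Pull out 2: since 1537 ≡ 1 (mod 8), (2/1537) = +1.
Reciprocity: 29 ≡ 1 and 1537 ≡ 1 (mod 4), so (29/1537) = +(1537/29).
Reduce top mod 29: now compute (0/29).
Top reduces to 0: gcd > 1, so the symbol is 0.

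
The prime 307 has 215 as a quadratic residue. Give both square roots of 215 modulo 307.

Since 307 ≡ 3 (mod 4), a square root of 215 is 215^((307+1)/4) = 215^77 mod 307.
Repeated squaring: 215^2≡175, 215^4≡232, 215^8≡99, 215^16≡284, 215^32≡222, 215^64≡164 (mod 307).
215^77 = 215^(64+8+4+1) ≡ 109 (mod 307).
Check: 109² = 11881 ≡ 215 (mod 307). The two roots are 109 and 198.

109, 198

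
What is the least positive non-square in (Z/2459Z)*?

2

(2/2459) = −1, so 2 is the smallest positive non-residue mod 2459.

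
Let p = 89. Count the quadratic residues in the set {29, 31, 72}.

(29/89) = -1 → non-residue.
(31/89) = -1 → non-residue.
(72/89) = +1 → QR.
Total quadratic residues among the 3: 1.

1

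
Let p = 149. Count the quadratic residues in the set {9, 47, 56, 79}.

2

(9/149) = +1 → QR.
(47/149) = +1 → QR.
(56/149) = -1 → non-residue.
(79/149) = -1 → non-residue.
Total quadratic residues among the 4: 2.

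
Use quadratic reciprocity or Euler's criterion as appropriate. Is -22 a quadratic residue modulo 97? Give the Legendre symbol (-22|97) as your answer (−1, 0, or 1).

First reduce: -22 ≡ 75 (mod 97).
Reciprocity: 75 ≡ 3 and 97 ≡ 1 (mod 4), so (75/97) = +(97/75).
Reduce top mod 75: now compute (22/75).
Pull out 2: since 75 ≡ 3 (mod 8), (2/75) = -1.
Reciprocity: 11 ≡ 3 and 75 ≡ 3 (mod 4), so (11/75) = −(75/11).
Reduce top mod 11: now compute (9/11).
Reciprocity: 9 ≡ 1 and 11 ≡ 3 (mod 4), so (9/11) = +(11/9).
Reduce top mod 9: now compute (2/9).
Pull out 2: since 9 ≡ 1 (mod 8), (2/9) = +1.
Reached (1/9) = 1. Collecting the sign flips along the way, the symbol is +1.

1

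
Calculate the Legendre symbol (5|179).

1

Reciprocity: 5 ≡ 1 and 179 ≡ 3 (mod 4), so (5/179) = +(179/5).
Reduce top mod 5: now compute (4/5).
Pull out 2^2: since 5 ≡ 5 (mod 8), (2/5) = -1, so (2/5)^2 = +1.
Reached (1/5) = 1. Collecting the sign flips along the way, the symbol is +1.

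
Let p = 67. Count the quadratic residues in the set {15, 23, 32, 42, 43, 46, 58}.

2

(15/67) = +1 → QR.
(23/67) = +1 → QR.
(32/67) = -1 → non-residue.
(42/67) = -1 → non-residue.
(43/67) = -1 → non-residue.
(46/67) = -1 → non-residue.
(58/67) = -1 → non-residue.
Total quadratic residues among the 7: 2.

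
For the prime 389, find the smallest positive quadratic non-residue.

(2/389) = −1, so 2 is the smallest positive non-residue mod 389.

2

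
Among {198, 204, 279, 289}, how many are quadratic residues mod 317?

3

(198/317) = -1 → non-residue.
(204/317) = +1 → QR.
(279/317) = +1 → QR.
(289/317) = +1 → QR.
Total quadratic residues among the 4: 3.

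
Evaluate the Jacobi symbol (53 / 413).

Reciprocity: 53 ≡ 1 and 413 ≡ 1 (mod 4), so (53/413) = +(413/53).
Reduce top mod 53: now compute (42/53).
Pull out 2: since 53 ≡ 5 (mod 8), (2/53) = -1.
Reciprocity: 21 ≡ 1 and 53 ≡ 1 (mod 4), so (21/53) = +(53/21).
Reduce top mod 21: now compute (11/21).
Reciprocity: 11 ≡ 3 and 21 ≡ 1 (mod 4), so (11/21) = +(21/11).
Reduce top mod 11: now compute (10/11).
Pull out 2: since 11 ≡ 3 (mod 8), (2/11) = -1.
Reciprocity: 5 ≡ 1 and 11 ≡ 3 (mod 4), so (5/11) = +(11/5).
Reduce top mod 5: now compute (1/5).
Reached (1/5) = 1. Collecting the sign flips along the way, the symbol is +1.

1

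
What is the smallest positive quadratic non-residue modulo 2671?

(2/2671) = +1, so 2 is a residue.
(3/2671) = −1, so 3 is the smallest positive non-residue mod 2671.

3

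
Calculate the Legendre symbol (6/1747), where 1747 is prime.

1

Pull out 2: since 1747 ≡ 3 (mod 8), (2/1747) = -1.
Reciprocity: 3 ≡ 3 and 1747 ≡ 3 (mod 4), so (3/1747) = −(1747/3).
Reduce top mod 3: now compute (1/3).
Reached (1/3) = 1. Collecting the sign flips along the way, the symbol is +1.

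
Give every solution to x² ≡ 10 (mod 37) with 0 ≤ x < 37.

37 ≡ 1 (mod 4), so we find a root by search.
Trying successive values, 11² = 121 ≡ 10 (mod 37). The other root is 37 − 11 = 26.

11, 26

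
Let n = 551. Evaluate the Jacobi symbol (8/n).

1

Pull out 2^3: since 551 ≡ 7 (mod 8), (2/551) = +1, so (2/551)^3 = +1.
Reached (1/551) = 1. Collecting the sign flips along the way, the symbol is +1.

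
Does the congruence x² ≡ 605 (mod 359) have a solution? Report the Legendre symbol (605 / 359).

First reduce: 605 ≡ 246 (mod 359).
Pull out 2: since 359 ≡ 7 (mod 8), (2/359) = +1.
Reciprocity: 123 ≡ 3 and 359 ≡ 3 (mod 4), so (123/359) = −(359/123).
Reduce top mod 123: now compute (113/123).
Reciprocity: 113 ≡ 1 and 123 ≡ 3 (mod 4), so (113/123) = +(123/113).
Reduce top mod 113: now compute (10/113).
Pull out 2: since 113 ≡ 1 (mod 8), (2/113) = +1.
Reciprocity: 5 ≡ 1 and 113 ≡ 1 (mod 4), so (5/113) = +(113/5).
Reduce top mod 5: now compute (3/5).
Reciprocity: 3 ≡ 3 and 5 ≡ 1 (mod 4), so (3/5) = +(5/3).
Reduce top mod 3: now compute (2/3).
Pull out 2: since 3 ≡ 3 (mod 8), (2/3) = -1.
Reached (1/3) = 1. Collecting the sign flips along the way, the symbol is +1.

1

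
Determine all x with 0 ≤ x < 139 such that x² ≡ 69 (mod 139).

Since 139 ≡ 3 (mod 4), a square root of 69 is 69^((139+1)/4) = 69^35 mod 139.
Repeated squaring: 69^2≡35, 69^4≡113, 69^8≡120, 69^16≡83, 69^32≡78 (mod 139).
69^35 = 69^(32+2+1) ≡ 25 (mod 139).
Check: 25² = 625 ≡ 69 (mod 139). The two roots are 25 and 114.

25, 114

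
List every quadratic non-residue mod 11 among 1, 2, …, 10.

Square k = 1,…,5 (k and 11−k give the same square):
1²=1, 2²=4, 3²=9, 4²≡5, 5²≡3 (mod 11).
The residues are {1, 3, 4, 5, 9}; the non-residues are the remaining 5 nonzero classes.

2, 6, 7, 8, 10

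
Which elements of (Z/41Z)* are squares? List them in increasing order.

Square k = 1,…,20 (k and 41−k give the same square):
1²=1, 2²=4, 3²=9, 4²=16, 5²=25, 6²=36, 7²≡8, 8²≡23, 9²≡40, 10²≡18, 11²≡39, 12²≡21, 13²≡5, 14²≡32, 15²≡20, 16²≡10, 17²≡2, 18²≡37, 19²≡33, 20²≡31 (mod 41).
So the quadratic residues mod 41 are {1, 2, 4, 5, 8, 9, 10, 16, 18, 20, 21, 23, 25, 31, 32, 33, 36, 37, 39, 40}.

1 2 4 5 8 9 10 16 18 20 21 23 25 31 32 33 36 37 39 40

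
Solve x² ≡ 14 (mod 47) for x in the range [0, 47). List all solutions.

22, 25

Since 47 ≡ 3 (mod 4), a square root of 14 is 14^((47+1)/4) = 14^12 mod 47.
Repeated squaring: 14^2≡8, 14^4≡17, 14^8≡7 (mod 47).
14^12 = 14^(8+4) ≡ 25 (mod 47).
Check: 25² = 625 ≡ 14 (mod 47). The two roots are 22 and 25.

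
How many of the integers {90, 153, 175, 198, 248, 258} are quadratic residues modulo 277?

(90/277) = +1 → QR.
(153/277) = -1 → non-residue.
(175/277) = +1 → QR.
(198/277) = +1 → QR.
(248/277) = +1 → QR.
(258/277) = +1 → QR.
Total quadratic residues among the 6: 5.

5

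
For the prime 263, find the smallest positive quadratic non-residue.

(2/263) = +1, so 2 is a residue.
(3/263) = +1, so 3 is a residue.
(4/263) = +1, so 4 is a residue.
(5/263) = −1, so 5 is the smallest positive non-residue mod 263.

5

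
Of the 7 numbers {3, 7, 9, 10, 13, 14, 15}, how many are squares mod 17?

(3/17) = -1 → non-residue.
(7/17) = -1 → non-residue.
(9/17) = +1 → QR.
(10/17) = -1 → non-residue.
(13/17) = +1 → QR.
(14/17) = -1 → non-residue.
(15/17) = +1 → QR.
Total quadratic residues among the 7: 3.

3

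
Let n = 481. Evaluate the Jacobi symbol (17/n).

-1

Reciprocity: 17 ≡ 1 and 481 ≡ 1 (mod 4), so (17/481) = +(481/17).
Reduce top mod 17: now compute (5/17).
Reciprocity: 5 ≡ 1 and 17 ≡ 1 (mod 4), so (5/17) = +(17/5).
Reduce top mod 5: now compute (2/5).
Pull out 2: since 5 ≡ 5 (mod 8), (2/5) = -1.
Reached (1/5) = 1. Collecting the sign flips along the way, the symbol is -1.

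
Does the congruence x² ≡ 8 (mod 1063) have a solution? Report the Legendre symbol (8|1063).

Pull out 2^3: since 1063 ≡ 7 (mod 8), (2/1063) = +1, so (2/1063)^3 = +1.
Reached (1/1063) = 1. Collecting the sign flips along the way, the symbol is +1.

1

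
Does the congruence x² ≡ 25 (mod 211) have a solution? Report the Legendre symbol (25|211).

1

Euler's criterion: (25/211) ≡ 25^105 (mod 211).
25^2 ≡ 203 (mod 211)
25^4 ≡ 64 (mod 211)
25^8 ≡ 87 (mod 211)
25^16 ≡ 184 (mod 211)
25^32 ≡ 96 (mod 211)
25^64 ≡ 143 (mod 211)
25^105 = 25^(64+32+8+1) ≡ 1 (mod 211).
Result is 1, so (25/211) = 1.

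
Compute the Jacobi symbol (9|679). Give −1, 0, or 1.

Reciprocity: 9 ≡ 1 and 679 ≡ 3 (mod 4), so (9/679) = +(679/9).
Reduce top mod 9: now compute (4/9).
Pull out 2^2: since 9 ≡ 1 (mod 8), (2/9) = +1, so (2/9)^2 = +1.
Reached (1/9) = 1. Collecting the sign flips along the way, the symbol is +1.

1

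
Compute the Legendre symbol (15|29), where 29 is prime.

-1

Reciprocity: 15 ≡ 3 and 29 ≡ 1 (mod 4), so (15/29) = +(29/15).
Reduce top mod 15: now compute (14/15).
Pull out 2: since 15 ≡ 7 (mod 8), (2/15) = +1.
Reciprocity: 7 ≡ 3 and 15 ≡ 3 (mod 4), so (7/15) = −(15/7).
Reduce top mod 7: now compute (1/7).
Reached (1/7) = 1. Collecting the sign flips along the way, the symbol is -1.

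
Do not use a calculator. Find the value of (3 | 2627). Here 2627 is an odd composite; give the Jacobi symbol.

1

Reciprocity: 3 ≡ 3 and 2627 ≡ 3 (mod 4), so (3/2627) = −(2627/3).
Reduce top mod 3: now compute (2/3).
Pull out 2: since 3 ≡ 3 (mod 8), (2/3) = -1.
Reached (1/3) = 1. Collecting the sign flips along the way, the symbol is +1.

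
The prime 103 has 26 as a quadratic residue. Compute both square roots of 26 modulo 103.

Since 103 ≡ 3 (mod 4), a square root of 26 is 26^((103+1)/4) = 26^26 mod 103.
Repeated squaring: 26^2≡58, 26^4≡68, 26^8≡92, 26^16≡18 (mod 103).
26^26 = 26^(16+8+2) ≡ 52 (mod 103).
Check: 52² = 2704 ≡ 26 (mod 103). The two roots are 51 and 52.

51, 52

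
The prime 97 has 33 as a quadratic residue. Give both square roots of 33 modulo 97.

18, 79

97 ≡ 1 (mod 4), so we find a root by search.
Trying successive values, 18² = 324 ≡ 33 (mod 97). The other root is 97 − 18 = 79.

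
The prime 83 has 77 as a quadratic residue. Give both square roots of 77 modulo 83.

Since 83 ≡ 3 (mod 4), a square root of 77 is 77^((83+1)/4) = 77^21 mod 83.
Repeated squaring: 77^2≡36, 77^4≡51, 77^8≡28, 77^16≡37 (mod 83).
77^21 = 77^(16+4+1) ≡ 49 (mod 83).
Check: 49² = 2401 ≡ 77 (mod 83). The two roots are 34 and 49.

34, 49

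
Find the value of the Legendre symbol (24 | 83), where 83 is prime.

Euler's criterion: (24/83) ≡ 24^41 (mod 83).
24^2 ≡ 78 (mod 83)
24^4 ≡ 25 (mod 83)
24^8 ≡ 44 (mod 83)
24^16 ≡ 27 (mod 83)
24^32 ≡ 65 (mod 83)
24^41 = 24^(32+8+1) ≡ 82 (mod 83).
Result is 82 ≡ −1, so (24/83) = −1.

-1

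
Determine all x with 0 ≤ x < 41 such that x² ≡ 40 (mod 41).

9, 32

41 ≡ 1 (mod 4), so we find a root by search.
Trying successive values, 9² = 81 ≡ 40 (mod 41). The other root is 41 − 9 = 32.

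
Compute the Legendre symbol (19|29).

Reciprocity: 19 ≡ 3 and 29 ≡ 1 (mod 4), so (19/29) = +(29/19).
Reduce top mod 19: now compute (10/19).
Pull out 2: since 19 ≡ 3 (mod 8), (2/19) = -1.
Reciprocity: 5 ≡ 1 and 19 ≡ 3 (mod 4), so (5/19) = +(19/5).
Reduce top mod 5: now compute (4/5).
Pull out 2^2: since 5 ≡ 5 (mod 8), (2/5) = -1, so (2/5)^2 = +1.
Reached (1/5) = 1. Collecting the sign flips along the way, the symbol is -1.

-1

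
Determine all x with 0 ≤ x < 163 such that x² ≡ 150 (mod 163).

65, 98

Since 163 ≡ 3 (mod 4), a square root of 150 is 150^((163+1)/4) = 150^41 mod 163.
Repeated squaring: 150^2≡6, 150^4≡36, 150^8≡155, 150^16≡64, 150^32≡21 (mod 163).
150^41 = 150^(32+8+1) ≡ 65 (mod 163).
Check: 65² = 4225 ≡ 150 (mod 163). The two roots are 65 and 98.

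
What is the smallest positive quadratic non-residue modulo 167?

(2/167) = +1, so 2 is a residue.
(3/167) = +1, so 3 is a residue.
(4/167) = +1, so 4 is a residue.
(5/167) = −1, so 5 is the smallest positive non-residue mod 167.

5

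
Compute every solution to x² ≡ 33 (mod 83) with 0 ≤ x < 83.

38, 45

Since 83 ≡ 3 (mod 4), a square root of 33 is 33^((83+1)/4) = 33^21 mod 83.
Repeated squaring: 33^2≡10, 33^4≡17, 33^8≡40, 33^16≡23 (mod 83).
33^21 = 33^(16+4+1) ≡ 38 (mod 83).
Check: 38² = 1444 ≡ 33 (mod 83). The two roots are 38 and 45.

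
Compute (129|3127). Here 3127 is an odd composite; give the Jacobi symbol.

1

Reciprocity: 129 ≡ 1 and 3127 ≡ 3 (mod 4), so (129/3127) = +(3127/129).
Reduce top mod 129: now compute (31/129).
Reciprocity: 31 ≡ 3 and 129 ≡ 1 (mod 4), so (31/129) = +(129/31).
Reduce top mod 31: now compute (5/31).
Reciprocity: 5 ≡ 1 and 31 ≡ 3 (mod 4), so (5/31) = +(31/5).
Reduce top mod 5: now compute (1/5).
Reached (1/5) = 1. Collecting the sign flips along the way, the symbol is +1.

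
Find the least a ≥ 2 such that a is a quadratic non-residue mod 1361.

3

(2/1361) = +1, so 2 is a residue.
(3/1361) = −1, so 3 is the smallest positive non-residue mod 1361.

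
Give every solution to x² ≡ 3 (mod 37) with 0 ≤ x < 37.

15, 22

37 ≡ 1 (mod 4), so we find a root by search.
Trying successive values, 15² = 225 ≡ 3 (mod 37). The other root is 37 − 15 = 22.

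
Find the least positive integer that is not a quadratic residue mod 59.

(2/59) = −1, so 2 is the smallest positive non-residue mod 59.

2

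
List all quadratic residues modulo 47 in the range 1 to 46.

Square k = 1,…,23 (k and 47−k give the same square):
1²=1, 2²=4, 3²=9, 4²=16, 5²=25, 6²=36, 7²≡2, 8²≡17, 9²≡34, 10²≡6, 11²≡27, 12²≡3, 13²≡28, 14²≡8, 15²≡37, 16²≡21, 17²≡7, 18²≡42, 19²≡32, 20²≡24, 21²≡18, 22²≡14, 23²≡12 (mod 47).
So the quadratic residues mod 47 are {1, 2, 3, 4, 6, 7, 8, 9, 12, 14, 16, 17, 18, 21, 24, 25, 27, 28, 32, 34, 36, 37, 42}.

1 2 3 4 6 7 8 9 12 14 16 17 18 21 24 25 27 28 32 34 36 37 42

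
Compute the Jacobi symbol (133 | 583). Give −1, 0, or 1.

Reciprocity: 133 ≡ 1 and 583 ≡ 3 (mod 4), so (133/583) = +(583/133).
Reduce top mod 133: now compute (51/133).
Reciprocity: 51 ≡ 3 and 133 ≡ 1 (mod 4), so (51/133) = +(133/51).
Reduce top mod 51: now compute (31/51).
Reciprocity: 31 ≡ 3 and 51 ≡ 3 (mod 4), so (31/51) = −(51/31).
Reduce top mod 31: now compute (20/31).
Pull out 2^2: since 31 ≡ 7 (mod 8), (2/31) = +1, so (2/31)^2 = +1.
Reciprocity: 5 ≡ 1 and 31 ≡ 3 (mod 4), so (5/31) = +(31/5).
Reduce top mod 5: now compute (1/5).
Reached (1/5) = 1. Collecting the sign flips along the way, the symbol is -1.

-1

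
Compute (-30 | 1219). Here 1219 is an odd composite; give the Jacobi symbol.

First reduce: -30 ≡ 1189 (mod 1219).
Reciprocity: 1189 ≡ 1 and 1219 ≡ 3 (mod 4), so (1189/1219) = +(1219/1189).
Reduce top mod 1189: now compute (30/1189).
Pull out 2: since 1189 ≡ 5 (mod 8), (2/1189) = -1.
Reciprocity: 15 ≡ 3 and 1189 ≡ 1 (mod 4), so (15/1189) = +(1189/15).
Reduce top mod 15: now compute (4/15).
Pull out 2^2: since 15 ≡ 7 (mod 8), (2/15) = +1, so (2/15)^2 = +1.
Reached (1/15) = 1. Collecting the sign flips along the way, the symbol is -1.

-1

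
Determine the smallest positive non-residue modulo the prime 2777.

3

(2/2777) = +1, so 2 is a residue.
(3/2777) = −1, so 3 is the smallest positive non-residue mod 2777.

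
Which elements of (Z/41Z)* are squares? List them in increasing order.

Square k = 1,…,20 (k and 41−k give the same square):
1²=1, 2²=4, 3²=9, 4²=16, 5²=25, 6²=36, 7²≡8, 8²≡23, 9²≡40, 10²≡18, 11²≡39, 12²≡21, 13²≡5, 14²≡32, 15²≡20, 16²≡10, 17²≡2, 18²≡37, 19²≡33, 20²≡31 (mod 41).
So the quadratic residues mod 41 are {1, 2, 4, 5, 8, 9, 10, 16, 18, 20, 21, 23, 25, 31, 32, 33, 36, 37, 39, 40}.

1, 2, 4, 5, 8, 9, 10, 16, 18, 20, 21, 23, 25, 31, 32, 33, 36, 37, 39, 40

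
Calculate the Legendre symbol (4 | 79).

Pull out 2^2: since 79 ≡ 7 (mod 8), (2/79) = +1, so (2/79)^2 = +1.
Reached (1/79) = 1. Collecting the sign flips along the way, the symbol is +1.

1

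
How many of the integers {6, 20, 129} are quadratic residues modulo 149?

(6/149) = +1 → QR.
(20/149) = +1 → QR.
(129/149) = +1 → QR.
Total quadratic residues among the 3: 3.

3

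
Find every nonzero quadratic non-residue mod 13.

Square k = 1,…,6 (k and 13−k give the same square):
1²=1, 2²=4, 3²=9, 4²≡3, 5²≡12, 6²≡10 (mod 13).
The residues are {1, 3, 4, 9, 10, 12}; the non-residues are the remaining 6 nonzero classes.

2,5,6,7,8,11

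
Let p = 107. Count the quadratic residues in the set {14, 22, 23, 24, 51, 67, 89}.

(14/107) = +1 → QR.
(22/107) = -1 → non-residue.
(23/107) = +1 → QR.
(24/107) = -1 → non-residue.
(51/107) = -1 → non-residue.
(67/107) = -1 → non-residue.
(89/107) = +1 → QR.
Total quadratic residues among the 7: 3.

3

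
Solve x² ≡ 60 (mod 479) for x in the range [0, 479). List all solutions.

Since 479 ≡ 3 (mod 4), a square root of 60 is 60^((479+1)/4) = 60^120 mod 479.
Repeated squaring: 60^2≡247, 60^4≡176, 60^8≡320, 60^16≡373, 60^32≡219, 60^64≡61 (mod 479).
60^120 = 60^(64+32+16+8) ≡ 73 (mod 479).
Check: 73² = 5329 ≡ 60 (mod 479). The two roots are 73 and 406.

73, 406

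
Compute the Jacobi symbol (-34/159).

1

First reduce: -34 ≡ 125 (mod 159).
Reciprocity: 125 ≡ 1 and 159 ≡ 3 (mod 4), so (125/159) = +(159/125).
Reduce top mod 125: now compute (34/125).
Pull out 2: since 125 ≡ 5 (mod 8), (2/125) = -1.
Reciprocity: 17 ≡ 1 and 125 ≡ 1 (mod 4), so (17/125) = +(125/17).
Reduce top mod 17: now compute (6/17).
Pull out 2: since 17 ≡ 1 (mod 8), (2/17) = +1.
Reciprocity: 3 ≡ 3 and 17 ≡ 1 (mod 4), so (3/17) = +(17/3).
Reduce top mod 3: now compute (2/3).
Pull out 2: since 3 ≡ 3 (mod 8), (2/3) = -1.
Reached (1/3) = 1. Collecting the sign flips along the way, the symbol is +1.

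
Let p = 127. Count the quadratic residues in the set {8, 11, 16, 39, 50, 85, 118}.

4

(8/127) = +1 → QR.
(11/127) = +1 → QR.
(16/127) = +1 → QR.
(39/127) = -1 → non-residue.
(50/127) = +1 → QR.
(85/127) = -1 → non-residue.
(118/127) = -1 → non-residue.
Total quadratic residues among the 7: 4.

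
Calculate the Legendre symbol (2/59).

Euler's criterion: (2/59) ≡ 2^29 (mod 59).
2^2 ≡ 4 (mod 59)
2^4 ≡ 16 (mod 59)
2^8 ≡ 20 (mod 59)
2^16 ≡ 46 (mod 59)
2^29 = 2^(16+8+4+1) ≡ 58 (mod 59).
Result is 58 ≡ −1, so (2/59) = −1.

-1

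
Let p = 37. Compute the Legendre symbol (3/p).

1

Reciprocity: 3 ≡ 3 and 37 ≡ 1 (mod 4), so (3/37) = +(37/3).
Reduce top mod 3: now compute (1/3).
Reached (1/3) = 1. Collecting the sign flips along the way, the symbol is +1.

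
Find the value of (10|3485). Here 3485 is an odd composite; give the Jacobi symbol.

Pull out 2: since 3485 ≡ 5 (mod 8), (2/3485) = -1.
Reciprocity: 5 ≡ 1 and 3485 ≡ 1 (mod 4), so (5/3485) = +(3485/5).
Reduce top mod 5: now compute (0/5).
Top reduces to 0: gcd > 1, so the symbol is 0.

0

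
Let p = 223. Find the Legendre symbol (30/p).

Pull out 2: since 223 ≡ 7 (mod 8), (2/223) = +1.
Reciprocity: 15 ≡ 3 and 223 ≡ 3 (mod 4), so (15/223) = −(223/15).
Reduce top mod 15: now compute (13/15).
Reciprocity: 13 ≡ 1 and 15 ≡ 3 (mod 4), so (13/15) = +(15/13).
Reduce top mod 13: now compute (2/13).
Pull out 2: since 13 ≡ 5 (mod 8), (2/13) = -1.
Reached (1/13) = 1. Collecting the sign flips along the way, the symbol is +1.

1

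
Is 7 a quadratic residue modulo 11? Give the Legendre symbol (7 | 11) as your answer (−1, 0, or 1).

Reciprocity: 7 ≡ 3 and 11 ≡ 3 (mod 4), so (7/11) = −(11/7).
Reduce top mod 7: now compute (4/7).
Pull out 2^2: since 7 ≡ 7 (mod 8), (2/7) = +1, so (2/7)^2 = +1.
Reached (1/7) = 1. Collecting the sign flips along the way, the symbol is -1.

-1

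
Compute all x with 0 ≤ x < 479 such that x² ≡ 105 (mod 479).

Since 479 ≡ 3 (mod 4), a square root of 105 is 105^((479+1)/4) = 105^120 mod 479.
Repeated squaring: 105^2≡8, 105^4≡64, 105^8≡264, 105^16≡241, 105^32≡122, 105^64≡35 (mod 479).
105^120 = 105^(64+32+16+8) ≡ 50 (mod 479).
Check: 50² = 2500 ≡ 105 (mod 479). The two roots are 50 and 429.

50, 429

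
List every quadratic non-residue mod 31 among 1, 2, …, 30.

3, 6, 11, 12, 13, 15, 17, 21, 22, 23, 24, 26, 27, 29, 30

Square k = 1,…,15 (k and 31−k give the same square):
1²=1, 2²=4, 3²=9, 4²=16, 5²=25, 6²≡5, 7²≡18, 8²≡2, 9²≡19, 10²≡7, 11²≡28, 12²≡20, 13²≡14, 14²≡10, 15²≡8 (mod 31).
The residues are {1, 2, 4, 5, 7, 8, 9, 10, 14, 16, 18, 19, 20, 25, 28}; the non-residues are the remaining 15 nonzero classes.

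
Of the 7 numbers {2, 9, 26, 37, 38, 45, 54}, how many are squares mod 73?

(2/73) = +1 → QR.
(9/73) = +1 → QR.
(26/73) = -1 → non-residue.
(37/73) = +1 → QR.
(38/73) = +1 → QR.
(45/73) = -1 → non-residue.
(54/73) = +1 → QR.
Total quadratic residues among the 7: 5.

5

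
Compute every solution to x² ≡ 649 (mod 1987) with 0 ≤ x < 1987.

Since 1987 ≡ 3 (mod 4), a square root of 649 is 649^((1987+1)/4) = 649^497 mod 1987.
Repeated squaring: 649^2≡1944, 649^4≡1849, 649^8≡1161, 649^16≡735, 649^32≡1748, 649^64≡1485, 649^128≡1642, 649^256≡1792 (mod 1987).
649^497 = 649^(256+128+64+32+16+1) ≡ 1135 (mod 1987).
Check: 1135² = 1288225 ≡ 649 (mod 1987). The two roots are 852 and 1135.

852, 1135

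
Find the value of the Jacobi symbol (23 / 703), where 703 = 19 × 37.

-1

Reciprocity: 23 ≡ 3 and 703 ≡ 3 (mod 4), so (23/703) = −(703/23).
Reduce top mod 23: now compute (13/23).
Reciprocity: 13 ≡ 1 and 23 ≡ 3 (mod 4), so (13/23) = +(23/13).
Reduce top mod 13: now compute (10/13).
Pull out 2: since 13 ≡ 5 (mod 8), (2/13) = -1.
Reciprocity: 5 ≡ 1 and 13 ≡ 1 (mod 4), so (5/13) = +(13/5).
Reduce top mod 5: now compute (3/5).
Reciprocity: 3 ≡ 3 and 5 ≡ 1 (mod 4), so (3/5) = +(5/3).
Reduce top mod 3: now compute (2/3).
Pull out 2: since 3 ≡ 3 (mod 8), (2/3) = -1.
Reached (1/3) = 1. Collecting the sign flips along the way, the symbol is -1.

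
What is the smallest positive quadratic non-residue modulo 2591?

7

(2/2591) = +1, so 2 is a residue.
(3/2591) = +1, so 3 is a residue.
(4/2591) = +1, so 4 is a residue.
(5/2591) = +1, so 5 is a residue.
(6/2591) = +1, so 6 is a residue.
(7/2591) = −1, so 7 is the smallest positive non-residue mod 2591.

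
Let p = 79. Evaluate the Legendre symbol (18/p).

Euler's criterion: (18/79) ≡ 18^39 (mod 79).
18^2 ≡ 8 (mod 79)
18^4 ≡ 64 (mod 79)
18^8 ≡ 67 (mod 79)
18^16 ≡ 65 (mod 79)
18^32 ≡ 38 (mod 79)
18^39 = 18^(32+4+2+1) ≡ 1 (mod 79).
Result is 1, so (18/79) = 1.

1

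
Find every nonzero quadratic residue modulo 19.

1, 4, 5, 6, 7, 9, 11, 16, 17

Square k = 1,…,9 (k and 19−k give the same square):
1²=1, 2²=4, 3²=9, 4²=16, 5²≡6, 6²≡17, 7²≡11, 8²≡7, 9²≡5 (mod 19).
So the quadratic residues mod 19 are {1, 4, 5, 6, 7, 9, 11, 16, 17}.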